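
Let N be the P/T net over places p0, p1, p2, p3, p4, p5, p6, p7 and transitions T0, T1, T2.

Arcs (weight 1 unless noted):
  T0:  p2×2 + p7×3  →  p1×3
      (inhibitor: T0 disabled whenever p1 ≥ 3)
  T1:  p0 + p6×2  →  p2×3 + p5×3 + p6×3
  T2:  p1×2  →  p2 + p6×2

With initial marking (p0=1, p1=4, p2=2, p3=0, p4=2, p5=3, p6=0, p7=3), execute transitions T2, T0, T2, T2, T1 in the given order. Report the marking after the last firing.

step 1: fire T2:  (p0=1, p1=4, p2=2, p3=0, p4=2, p5=3, p6=0, p7=3) → (p0=1, p1=2, p2=3, p3=0, p4=2, p5=3, p6=2, p7=3)
step 2: fire T0:  (p0=1, p1=2, p2=3, p3=0, p4=2, p5=3, p6=2, p7=3) → (p0=1, p1=5, p2=1, p3=0, p4=2, p5=3, p6=2, p7=0)
step 3: fire T2:  (p0=1, p1=5, p2=1, p3=0, p4=2, p5=3, p6=2, p7=0) → (p0=1, p1=3, p2=2, p3=0, p4=2, p5=3, p6=4, p7=0)
step 4: fire T2:  (p0=1, p1=3, p2=2, p3=0, p4=2, p5=3, p6=4, p7=0) → (p0=1, p1=1, p2=3, p3=0, p4=2, p5=3, p6=6, p7=0)
step 5: fire T1:  (p0=1, p1=1, p2=3, p3=0, p4=2, p5=3, p6=6, p7=0) → (p0=0, p1=1, p2=6, p3=0, p4=2, p5=6, p6=7, p7=0)

(p0=0, p1=1, p2=6, p3=0, p4=2, p5=6, p6=7, p7=0)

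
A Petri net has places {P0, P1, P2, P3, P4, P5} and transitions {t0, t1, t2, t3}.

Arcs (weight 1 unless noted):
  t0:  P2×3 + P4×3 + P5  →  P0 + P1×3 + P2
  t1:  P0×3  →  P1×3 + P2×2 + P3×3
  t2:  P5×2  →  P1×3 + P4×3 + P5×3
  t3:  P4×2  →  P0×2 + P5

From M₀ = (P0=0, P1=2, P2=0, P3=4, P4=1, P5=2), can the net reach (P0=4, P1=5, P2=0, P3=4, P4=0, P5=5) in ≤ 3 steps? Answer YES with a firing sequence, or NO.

step 1: fire t2:  (P0=0, P1=2, P2=0, P3=4, P4=1, P5=2) → (P0=0, P1=5, P2=0, P3=4, P4=4, P5=3)
step 2: fire t3:  (P0=0, P1=5, P2=0, P3=4, P4=4, P5=3) → (P0=2, P1=5, P2=0, P3=4, P4=2, P5=4)
step 3: fire t3:  (P0=2, P1=5, P2=0, P3=4, P4=2, P5=4) → (P0=4, P1=5, P2=0, P3=4, P4=0, P5=5)

YES — reachable via ⟨t2, t3, t3⟩ (3 firings)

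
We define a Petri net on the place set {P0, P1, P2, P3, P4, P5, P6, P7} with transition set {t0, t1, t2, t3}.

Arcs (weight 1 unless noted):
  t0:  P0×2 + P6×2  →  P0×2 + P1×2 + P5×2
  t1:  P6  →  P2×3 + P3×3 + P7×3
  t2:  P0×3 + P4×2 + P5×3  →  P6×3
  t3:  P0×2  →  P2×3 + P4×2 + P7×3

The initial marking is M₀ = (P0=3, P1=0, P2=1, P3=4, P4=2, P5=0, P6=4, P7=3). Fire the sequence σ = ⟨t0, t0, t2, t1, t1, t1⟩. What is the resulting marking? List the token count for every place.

step 1: fire t0:  (P0=3, P1=0, P2=1, P3=4, P4=2, P5=0, P6=4, P7=3) → (P0=3, P1=2, P2=1, P3=4, P4=2, P5=2, P6=2, P7=3)
step 2: fire t0:  (P0=3, P1=2, P2=1, P3=4, P4=2, P5=2, P6=2, P7=3) → (P0=3, P1=4, P2=1, P3=4, P4=2, P5=4, P6=0, P7=3)
step 3: fire t2:  (P0=3, P1=4, P2=1, P3=4, P4=2, P5=4, P6=0, P7=3) → (P0=0, P1=4, P2=1, P3=4, P4=0, P5=1, P6=3, P7=3)
step 4: fire t1:  (P0=0, P1=4, P2=1, P3=4, P4=0, P5=1, P6=3, P7=3) → (P0=0, P1=4, P2=4, P3=7, P4=0, P5=1, P6=2, P7=6)
step 5: fire t1:  (P0=0, P1=4, P2=4, P3=7, P4=0, P5=1, P6=2, P7=6) → (P0=0, P1=4, P2=7, P3=10, P4=0, P5=1, P6=1, P7=9)
step 6: fire t1:  (P0=0, P1=4, P2=7, P3=10, P4=0, P5=1, P6=1, P7=9) → (P0=0, P1=4, P2=10, P3=13, P4=0, P5=1, P6=0, P7=12)

(P0=0, P1=4, P2=10, P3=13, P4=0, P5=1, P6=0, P7=12)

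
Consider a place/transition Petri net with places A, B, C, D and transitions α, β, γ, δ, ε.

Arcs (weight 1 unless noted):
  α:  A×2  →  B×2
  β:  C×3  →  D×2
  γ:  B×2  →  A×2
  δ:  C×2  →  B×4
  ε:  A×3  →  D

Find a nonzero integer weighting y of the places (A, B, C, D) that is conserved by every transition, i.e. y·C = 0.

Incidence matrix C (rows=places, cols=transitions):
        α    β    γ    δ    ε
    A  -2    0    2    0   -3
    B   2    0   -2    4    0
    C   0   -3    0   -2    0
    D   0    2    0    0    1

Candidate y = [1, 1, 2, 3]; check y·C column-wise:
  col α: 1·-2 + 1·2 + 2·0 + 3·0 = 0
  col β: 1·0 + 1·0 + 2·-3 + 3·2 = 0
  col γ: 1·2 + 1·-2 + 2·0 + 3·0 = 0
  col δ: 1·0 + 1·4 + 2·-2 + 3·0 = 0
  col ε: 1·-3 + 1·0 + 2·0 + 3·1 = 0

y = (A:1, B:1, C:2, D:3)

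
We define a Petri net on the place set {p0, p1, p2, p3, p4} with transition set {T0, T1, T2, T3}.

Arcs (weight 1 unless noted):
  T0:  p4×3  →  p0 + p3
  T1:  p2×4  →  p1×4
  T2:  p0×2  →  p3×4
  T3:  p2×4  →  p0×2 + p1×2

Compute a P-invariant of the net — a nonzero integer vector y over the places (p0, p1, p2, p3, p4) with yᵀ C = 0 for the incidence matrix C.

Incidence matrix C (rows=places, cols=transitions):
       T0   T1   T2   T3
   p0   1    0   -2    2
   p1   0    4    0    2
   p2   0   -4    0   -4
   p3   1    0    4    0
   p4  -3    0    0    0

Candidate y = [2, 2, 2, 1, 1]; check y·C column-wise:
  col T0: 2·1 + 2·0 + 2·0 + 1·1 + 1·-3 = 0
  col T1: 2·0 + 2·4 + 2·-4 + 1·0 + 1·0 = 0
  col T2: 2·-2 + 2·0 + 2·0 + 1·4 + 1·0 = 0
  col T3: 2·2 + 2·2 + 2·-4 + 1·0 + 1·0 = 0

y = (p0:2, p1:2, p2:2, p3:1, p4:1)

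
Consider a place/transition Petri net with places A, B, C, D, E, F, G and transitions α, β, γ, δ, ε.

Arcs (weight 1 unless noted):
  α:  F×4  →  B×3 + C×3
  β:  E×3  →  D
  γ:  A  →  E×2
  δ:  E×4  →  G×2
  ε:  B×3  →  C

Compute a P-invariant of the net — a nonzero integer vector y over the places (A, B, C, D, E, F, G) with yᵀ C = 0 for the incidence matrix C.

y = (A:0, B:1, C:3, D:0, E:0, F:3, G:0)

Incidence matrix C (rows=places, cols=transitions):
        α    β    γ    δ    ε
    A   0    0   -1    0    0
    B   3    0    0    0   -3
    C   3    0    0    0    1
    D   0    1    0    0    0
    E   0   -3    2   -4    0
    F  -4    0    0    0    0
    G   0    0    0    2    0

Candidate y = [0, 1, 3, 0, 0, 3, 0]; check y·C column-wise:
  col α: 1·3 + 3·3 + 3·-4 = 0
  col β: 1·0 + 3·0 + 0·1 + 0·-3 + 3·0 = 0
  col γ: 0·-1 + 1·0 + 3·0 + 0·2 + 3·0 = 0
  col δ: 1·0 + 3·0 + 0·-4 + 3·0 + 0·2 = 0
  col ε: 1·-3 + 3·1 + 3·0 = 0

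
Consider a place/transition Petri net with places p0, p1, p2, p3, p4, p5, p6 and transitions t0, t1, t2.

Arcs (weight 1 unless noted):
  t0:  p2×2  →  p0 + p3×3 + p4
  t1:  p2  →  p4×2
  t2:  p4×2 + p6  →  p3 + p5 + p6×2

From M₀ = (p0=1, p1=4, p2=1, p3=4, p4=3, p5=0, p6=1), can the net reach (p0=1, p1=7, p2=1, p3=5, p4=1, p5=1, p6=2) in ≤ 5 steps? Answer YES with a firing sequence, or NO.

NO — not reachable within 5 firings

depth 0: 1 marking
depth 1: 3 markings reached so far
depth 2: 4 markings reached so far
depth 3: 5 markings reached so far
depth 4: 5 markings reached so far
(frontier empty at depth 4; search complete)
target is not among the 5 markings reachable within 5 steps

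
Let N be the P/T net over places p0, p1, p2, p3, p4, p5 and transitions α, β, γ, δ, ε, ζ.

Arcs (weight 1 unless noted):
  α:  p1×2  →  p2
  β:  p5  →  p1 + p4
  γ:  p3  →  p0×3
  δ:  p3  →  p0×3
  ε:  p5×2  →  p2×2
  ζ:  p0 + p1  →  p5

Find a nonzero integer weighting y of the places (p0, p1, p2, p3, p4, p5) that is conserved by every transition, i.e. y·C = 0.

Incidence matrix C (rows=places, cols=transitions):
        α    β    γ    δ    ε    ζ
   p0   0    0    3    3    0   -1
   p1  -2    1    0    0    0   -1
   p2   1    0    0    0    2    0
   p3   0    0   -1   -1    0    0
   p4   0    1    0    0    0    0
   p5   0   -1    0    0   -2    1

Candidate y = [1, 1, 2, 3, 1, 2]; check y·C column-wise:
  col α: 1·0 + 1·-2 + 2·1 + 3·0 + 1·0 + 2·0 = 0
  col β: 1·0 + 1·1 + 2·0 + 3·0 + 1·1 + 2·-1 = 0
  col γ: 1·3 + 1·0 + 2·0 + 3·-1 + 1·0 + 2·0 = 0
  col δ: 1·3 + 1·0 + 2·0 + 3·-1 + 1·0 + 2·0 = 0
  col ε: 1·0 + 1·0 + 2·2 + 3·0 + 1·0 + 2·-2 = 0
  col ζ: 1·-1 + 1·-1 + 2·0 + 3·0 + 1·0 + 2·1 = 0

y = (p0:1, p1:1, p2:2, p3:3, p4:1, p5:2)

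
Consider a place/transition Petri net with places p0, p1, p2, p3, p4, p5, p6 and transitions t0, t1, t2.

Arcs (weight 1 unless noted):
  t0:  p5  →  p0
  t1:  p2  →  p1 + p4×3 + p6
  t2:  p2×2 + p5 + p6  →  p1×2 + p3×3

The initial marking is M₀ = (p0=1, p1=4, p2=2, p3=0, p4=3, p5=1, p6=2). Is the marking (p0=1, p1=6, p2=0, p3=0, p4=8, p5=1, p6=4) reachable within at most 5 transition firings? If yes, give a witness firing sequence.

depth 0: 1 marking
depth 1: 4 markings reached so far
depth 2: 6 markings reached so far
depth 3: 7 markings reached so far
depth 4: 7 markings reached so far
(frontier empty at depth 4; search complete)
target is not among the 7 markings reachable within 5 steps

NO — not reachable within 5 firings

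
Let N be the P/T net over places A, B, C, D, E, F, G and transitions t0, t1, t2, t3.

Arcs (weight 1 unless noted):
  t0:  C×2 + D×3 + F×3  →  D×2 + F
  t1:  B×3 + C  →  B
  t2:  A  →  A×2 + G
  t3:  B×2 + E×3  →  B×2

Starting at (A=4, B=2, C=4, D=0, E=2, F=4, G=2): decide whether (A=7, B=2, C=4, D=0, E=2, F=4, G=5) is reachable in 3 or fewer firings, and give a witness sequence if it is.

step 1: fire t2:  (A=4, B=2, C=4, D=0, E=2, F=4, G=2) → (A=5, B=2, C=4, D=0, E=2, F=4, G=3)
step 2: fire t2:  (A=5, B=2, C=4, D=0, E=2, F=4, G=3) → (A=6, B=2, C=4, D=0, E=2, F=4, G=4)
step 3: fire t2:  (A=6, B=2, C=4, D=0, E=2, F=4, G=4) → (A=7, B=2, C=4, D=0, E=2, F=4, G=5)

YES — reachable via ⟨t2, t2, t2⟩ (3 firings)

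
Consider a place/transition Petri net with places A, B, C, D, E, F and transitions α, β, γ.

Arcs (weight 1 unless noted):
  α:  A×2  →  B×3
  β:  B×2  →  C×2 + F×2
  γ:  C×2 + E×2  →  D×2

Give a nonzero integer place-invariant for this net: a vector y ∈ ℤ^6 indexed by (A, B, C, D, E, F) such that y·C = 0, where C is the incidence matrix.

y = (A:3, B:2, C:2, D:2, E:0, F:0)

Incidence matrix C (rows=places, cols=transitions):
        α    β    γ
    A  -2    0    0
    B   3   -2    0
    C   0    2   -2
    D   0    0    2
    E   0    0   -2
    F   0    2    0

Candidate y = [3, 2, 2, 2, 0, 0]; check y·C column-wise:
  col α: 3·-2 + 2·3 + 2·0 + 2·0 = 0
  col β: 3·0 + 2·-2 + 2·2 + 2·0 + 0·2 = 0
  col γ: 3·0 + 2·0 + 2·-2 + 2·2 + 0·-2 = 0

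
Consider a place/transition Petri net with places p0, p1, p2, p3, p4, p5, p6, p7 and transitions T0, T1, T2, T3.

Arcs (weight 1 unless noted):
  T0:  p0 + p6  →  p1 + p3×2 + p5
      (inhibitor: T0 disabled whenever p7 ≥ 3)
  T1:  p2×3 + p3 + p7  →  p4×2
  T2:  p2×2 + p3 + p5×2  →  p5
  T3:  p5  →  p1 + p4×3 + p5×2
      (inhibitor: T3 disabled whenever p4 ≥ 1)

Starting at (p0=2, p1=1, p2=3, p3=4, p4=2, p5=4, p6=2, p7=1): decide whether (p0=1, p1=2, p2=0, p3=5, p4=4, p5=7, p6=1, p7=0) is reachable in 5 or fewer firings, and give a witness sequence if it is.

depth 0: 1 marking
depth 1: 4 markings reached so far
depth 2: 7 markings reached so far
depth 3: 9 markings reached so far
depth 4: 9 markings reached so far
(frontier empty at depth 4; search complete)
target is not among the 9 markings reachable within 5 steps

NO — not reachable within 5 firings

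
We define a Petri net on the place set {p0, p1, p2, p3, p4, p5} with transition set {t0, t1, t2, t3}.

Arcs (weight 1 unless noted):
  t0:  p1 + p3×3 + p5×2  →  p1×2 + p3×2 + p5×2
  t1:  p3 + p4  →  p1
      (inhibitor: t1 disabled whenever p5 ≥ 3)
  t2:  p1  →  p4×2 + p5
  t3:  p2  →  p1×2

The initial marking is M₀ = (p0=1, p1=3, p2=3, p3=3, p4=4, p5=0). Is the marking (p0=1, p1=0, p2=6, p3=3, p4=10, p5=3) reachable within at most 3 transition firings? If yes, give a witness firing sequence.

NO — not reachable within 3 firings

depth 0: 1 marking
depth 1: 4 markings reached so far
depth 2: 10 markings reached so far
depth 3: 21 markings reached so far
target is not among the 21 markings reachable within 3 steps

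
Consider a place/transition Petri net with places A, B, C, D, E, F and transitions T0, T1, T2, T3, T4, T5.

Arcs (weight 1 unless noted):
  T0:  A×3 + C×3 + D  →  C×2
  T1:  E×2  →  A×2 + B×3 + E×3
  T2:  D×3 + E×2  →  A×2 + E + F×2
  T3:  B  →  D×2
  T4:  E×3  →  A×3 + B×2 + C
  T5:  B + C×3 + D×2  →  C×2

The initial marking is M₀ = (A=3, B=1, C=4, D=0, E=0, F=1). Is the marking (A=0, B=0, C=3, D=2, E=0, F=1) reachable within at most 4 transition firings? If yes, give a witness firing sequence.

depth 0: 1 marking
depth 1: 2 markings reached so far
depth 2: 3 markings reached so far
depth 3: 3 markings reached so far
(frontier empty at depth 3; search complete)
target is not among the 3 markings reachable within 4 steps

NO — not reachable within 4 firings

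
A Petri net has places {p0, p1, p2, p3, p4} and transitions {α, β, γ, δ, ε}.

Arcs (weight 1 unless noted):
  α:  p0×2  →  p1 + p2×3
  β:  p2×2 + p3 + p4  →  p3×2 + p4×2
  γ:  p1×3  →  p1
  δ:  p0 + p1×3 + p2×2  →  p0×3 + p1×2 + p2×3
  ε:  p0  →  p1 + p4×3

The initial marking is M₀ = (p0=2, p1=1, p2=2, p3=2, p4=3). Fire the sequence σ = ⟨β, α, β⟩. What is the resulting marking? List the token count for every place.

step 1: fire β:  (p0=2, p1=1, p2=2, p3=2, p4=3) → (p0=2, p1=1, p2=0, p3=3, p4=4)
step 2: fire α:  (p0=2, p1=1, p2=0, p3=3, p4=4) → (p0=0, p1=2, p2=3, p3=3, p4=4)
step 3: fire β:  (p0=0, p1=2, p2=3, p3=3, p4=4) → (p0=0, p1=2, p2=1, p3=4, p4=5)

(p0=0, p1=2, p2=1, p3=4, p4=5)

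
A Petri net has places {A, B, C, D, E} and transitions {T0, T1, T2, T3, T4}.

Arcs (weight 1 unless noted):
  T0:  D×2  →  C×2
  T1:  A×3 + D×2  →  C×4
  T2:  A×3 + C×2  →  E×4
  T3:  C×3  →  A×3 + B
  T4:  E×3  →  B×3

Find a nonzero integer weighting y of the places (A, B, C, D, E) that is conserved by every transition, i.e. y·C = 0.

Incidence matrix C (rows=places, cols=transitions):
       T0   T1   T2   T3   T4
    A   0   -3   -3    3    0
    B   0    0    0    1    3
    C   2    4   -2   -3    0
    D  -2   -2    0    0    0
    E   0    0    4    0   -3

Candidate y = [2, 3, 3, 3, 3]; check y·C column-wise:
  col T0: 2·0 + 3·0 + 3·2 + 3·-2 + 3·0 = 0
  col T1: 2·-3 + 3·0 + 3·4 + 3·-2 + 3·0 = 0
  col T2: 2·-3 + 3·0 + 3·-2 + 3·0 + 3·4 = 0
  col T3: 2·3 + 3·1 + 3·-3 + 3·0 + 3·0 = 0
  col T4: 2·0 + 3·3 + 3·0 + 3·0 + 3·-3 = 0

y = (A:2, B:3, C:3, D:3, E:3)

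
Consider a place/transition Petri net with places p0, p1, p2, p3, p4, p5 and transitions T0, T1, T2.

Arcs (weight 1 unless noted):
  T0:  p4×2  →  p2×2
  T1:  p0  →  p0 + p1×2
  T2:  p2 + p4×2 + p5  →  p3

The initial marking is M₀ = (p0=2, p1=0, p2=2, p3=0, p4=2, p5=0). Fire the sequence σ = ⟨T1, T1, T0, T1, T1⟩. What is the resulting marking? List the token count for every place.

(p0=2, p1=8, p2=4, p3=0, p4=0, p5=0)

step 1: fire T1:  (p0=2, p1=0, p2=2, p3=0, p4=2, p5=0) → (p0=2, p1=2, p2=2, p3=0, p4=2, p5=0)
step 2: fire T1:  (p0=2, p1=2, p2=2, p3=0, p4=2, p5=0) → (p0=2, p1=4, p2=2, p3=0, p4=2, p5=0)
step 3: fire T0:  (p0=2, p1=4, p2=2, p3=0, p4=2, p5=0) → (p0=2, p1=4, p2=4, p3=0, p4=0, p5=0)
step 4: fire T1:  (p0=2, p1=4, p2=4, p3=0, p4=0, p5=0) → (p0=2, p1=6, p2=4, p3=0, p4=0, p5=0)
step 5: fire T1:  (p0=2, p1=6, p2=4, p3=0, p4=0, p5=0) → (p0=2, p1=8, p2=4, p3=0, p4=0, p5=0)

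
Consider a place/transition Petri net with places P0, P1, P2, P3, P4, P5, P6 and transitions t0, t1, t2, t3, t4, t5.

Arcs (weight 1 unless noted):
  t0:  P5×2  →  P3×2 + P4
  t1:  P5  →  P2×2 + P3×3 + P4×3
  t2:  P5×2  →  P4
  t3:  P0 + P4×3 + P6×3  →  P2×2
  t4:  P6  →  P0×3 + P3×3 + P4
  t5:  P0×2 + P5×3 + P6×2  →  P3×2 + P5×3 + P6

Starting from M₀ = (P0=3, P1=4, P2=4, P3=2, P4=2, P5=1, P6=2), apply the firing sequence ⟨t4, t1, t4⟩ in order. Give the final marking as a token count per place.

(P0=9, P1=4, P2=6, P3=11, P4=7, P5=0, P6=0)

step 1: fire t4:  (P0=3, P1=4, P2=4, P3=2, P4=2, P5=1, P6=2) → (P0=6, P1=4, P2=4, P3=5, P4=3, P5=1, P6=1)
step 2: fire t1:  (P0=6, P1=4, P2=4, P3=5, P4=3, P5=1, P6=1) → (P0=6, P1=4, P2=6, P3=8, P4=6, P5=0, P6=1)
step 3: fire t4:  (P0=6, P1=4, P2=6, P3=8, P4=6, P5=0, P6=1) → (P0=9, P1=4, P2=6, P3=11, P4=7, P5=0, P6=0)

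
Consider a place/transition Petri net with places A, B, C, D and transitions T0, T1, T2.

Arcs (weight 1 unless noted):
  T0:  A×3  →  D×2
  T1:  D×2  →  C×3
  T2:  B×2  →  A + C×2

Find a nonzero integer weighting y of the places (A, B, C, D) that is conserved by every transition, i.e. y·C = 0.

y = (A:2, B:3, C:2, D:3)

Incidence matrix C (rows=places, cols=transitions):
       T0   T1   T2
    A  -3    0    1
    B   0    0   -2
    C   0    3    2
    D   2   -2    0

Candidate y = [2, 3, 2, 3]; check y·C column-wise:
  col T0: 2·-3 + 3·0 + 2·0 + 3·2 = 0
  col T1: 2·0 + 3·0 + 2·3 + 3·-2 = 0
  col T2: 2·1 + 3·-2 + 2·2 + 3·0 = 0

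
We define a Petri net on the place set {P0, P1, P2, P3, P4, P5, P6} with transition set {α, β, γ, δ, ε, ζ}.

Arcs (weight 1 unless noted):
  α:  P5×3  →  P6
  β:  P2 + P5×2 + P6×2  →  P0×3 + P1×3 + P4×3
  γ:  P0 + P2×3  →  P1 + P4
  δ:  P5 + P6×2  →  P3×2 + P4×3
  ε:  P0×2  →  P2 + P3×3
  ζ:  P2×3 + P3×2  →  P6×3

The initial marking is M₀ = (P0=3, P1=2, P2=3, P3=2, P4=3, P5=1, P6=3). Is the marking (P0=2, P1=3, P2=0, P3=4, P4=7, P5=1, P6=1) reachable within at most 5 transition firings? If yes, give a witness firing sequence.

NO — not reachable within 5 firings

depth 0: 1 marking
depth 1: 5 markings reached so far
depth 2: 10 markings reached so far
depth 3: 12 markings reached so far
depth 4: 12 markings reached so far
(frontier empty at depth 4; search complete)
target is not among the 12 markings reachable within 5 steps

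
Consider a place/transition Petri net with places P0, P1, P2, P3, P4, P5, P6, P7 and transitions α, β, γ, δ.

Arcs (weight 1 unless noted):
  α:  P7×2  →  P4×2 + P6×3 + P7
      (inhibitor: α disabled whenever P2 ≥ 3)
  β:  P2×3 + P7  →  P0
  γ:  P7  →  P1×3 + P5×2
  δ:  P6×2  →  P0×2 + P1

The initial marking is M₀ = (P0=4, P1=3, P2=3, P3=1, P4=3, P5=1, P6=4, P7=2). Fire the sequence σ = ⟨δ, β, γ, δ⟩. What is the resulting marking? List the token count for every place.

step 1: fire δ:  (P0=4, P1=3, P2=3, P3=1, P4=3, P5=1, P6=4, P7=2) → (P0=6, P1=4, P2=3, P3=1, P4=3, P5=1, P6=2, P7=2)
step 2: fire β:  (P0=6, P1=4, P2=3, P3=1, P4=3, P5=1, P6=2, P7=2) → (P0=7, P1=4, P2=0, P3=1, P4=3, P5=1, P6=2, P7=1)
step 3: fire γ:  (P0=7, P1=4, P2=0, P3=1, P4=3, P5=1, P6=2, P7=1) → (P0=7, P1=7, P2=0, P3=1, P4=3, P5=3, P6=2, P7=0)
step 4: fire δ:  (P0=7, P1=7, P2=0, P3=1, P4=3, P5=3, P6=2, P7=0) → (P0=9, P1=8, P2=0, P3=1, P4=3, P5=3, P6=0, P7=0)

(P0=9, P1=8, P2=0, P3=1, P4=3, P5=3, P6=0, P7=0)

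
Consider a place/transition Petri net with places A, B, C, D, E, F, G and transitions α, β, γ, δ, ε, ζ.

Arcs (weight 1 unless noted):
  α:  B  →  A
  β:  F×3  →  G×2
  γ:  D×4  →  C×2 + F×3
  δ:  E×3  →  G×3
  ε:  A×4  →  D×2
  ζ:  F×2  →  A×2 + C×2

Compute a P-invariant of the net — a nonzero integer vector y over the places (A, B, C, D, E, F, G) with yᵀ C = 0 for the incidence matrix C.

Incidence matrix C (rows=places, cols=transitions):
        α    β    γ    δ    ε    ζ
    A   1    0    0    0   -4    2
    B  -1    0    0    0    0    0
    C   0    0    2    0    0    2
    D   0    0   -4    0    2    0
    E   0    0    0   -3    0    0
    F   0   -3    3    0    0   -2
    G   0    2    0    3    0    0

Candidate y = [1, 1, 1, 2, 3, 2, 3]; check y·C column-wise:
  col α: 1·1 + 1·-1 + 1·0 + 2·0 + 3·0 + 2·0 + 3·0 = 0
  col β: 1·0 + 1·0 + 1·0 + 2·0 + 3·0 + 2·-3 + 3·2 = 0
  col γ: 1·0 + 1·0 + 1·2 + 2·-4 + 3·0 + 2·3 + 3·0 = 0
  col δ: 1·0 + 1·0 + 1·0 + 2·0 + 3·-3 + 2·0 + 3·3 = 0
  col ε: 1·-4 + 1·0 + 1·0 + 2·2 + 3·0 + 2·0 + 3·0 = 0
  col ζ: 1·2 + 1·0 + 1·2 + 2·0 + 3·0 + 2·-2 + 3·0 = 0

y = (A:1, B:1, C:1, D:2, E:3, F:2, G:3)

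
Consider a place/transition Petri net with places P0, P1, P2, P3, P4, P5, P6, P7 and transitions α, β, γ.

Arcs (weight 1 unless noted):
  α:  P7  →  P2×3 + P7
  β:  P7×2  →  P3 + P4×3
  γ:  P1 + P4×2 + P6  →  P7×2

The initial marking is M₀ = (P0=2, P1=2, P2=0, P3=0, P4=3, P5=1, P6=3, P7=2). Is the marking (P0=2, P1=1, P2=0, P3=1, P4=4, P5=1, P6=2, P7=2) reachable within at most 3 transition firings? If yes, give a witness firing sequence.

step 1: fire β:  (P0=2, P1=2, P2=0, P3=0, P4=3, P5=1, P6=3, P7=2) → (P0=2, P1=2, P2=0, P3=1, P4=6, P5=1, P6=3, P7=0)
step 2: fire γ:  (P0=2, P1=2, P2=0, P3=1, P4=6, P5=1, P6=3, P7=0) → (P0=2, P1=1, P2=0, P3=1, P4=4, P5=1, P6=2, P7=2)

YES — reachable via ⟨β, γ⟩ (2 firings)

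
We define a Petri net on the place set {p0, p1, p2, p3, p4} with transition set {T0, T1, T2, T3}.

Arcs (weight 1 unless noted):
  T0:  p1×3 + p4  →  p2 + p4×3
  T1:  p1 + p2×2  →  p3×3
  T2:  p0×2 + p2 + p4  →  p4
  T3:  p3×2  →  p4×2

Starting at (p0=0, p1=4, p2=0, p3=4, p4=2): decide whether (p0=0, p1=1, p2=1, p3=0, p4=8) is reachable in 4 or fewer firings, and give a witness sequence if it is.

YES — reachable via ⟨T0, T3, T3⟩ (3 firings)

step 1: fire T0:  (p0=0, p1=4, p2=0, p3=4, p4=2) → (p0=0, p1=1, p2=1, p3=4, p4=4)
step 2: fire T3:  (p0=0, p1=1, p2=1, p3=4, p4=4) → (p0=0, p1=1, p2=1, p3=2, p4=6)
step 3: fire T3:  (p0=0, p1=1, p2=1, p3=2, p4=6) → (p0=0, p1=1, p2=1, p3=0, p4=8)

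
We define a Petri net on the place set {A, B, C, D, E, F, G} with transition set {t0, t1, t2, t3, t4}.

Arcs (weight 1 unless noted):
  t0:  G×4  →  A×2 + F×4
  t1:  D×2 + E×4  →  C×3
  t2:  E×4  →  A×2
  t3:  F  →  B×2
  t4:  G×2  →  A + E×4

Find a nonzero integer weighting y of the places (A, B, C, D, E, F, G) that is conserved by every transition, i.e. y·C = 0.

y = (A:0, B:0, C:2, D:3, E:0, F:0, G:0)

Incidence matrix C (rows=places, cols=transitions):
       t0   t1   t2   t3   t4
    A   2    0    2    0    1
    B   0    0    0    2    0
    C   0    3    0    0    0
    D   0   -2    0    0    0
    E   0   -4   -4    0    4
    F   4    0    0   -1    0
    G  -4    0    0    0   -2

Candidate y = [0, 0, 2, 3, 0, 0, 0]; check y·C column-wise:
  col t0: 0·2 + 2·0 + 3·0 + 0·4 + 0·-4 = 0
  col t1: 2·3 + 3·-2 + 0·-4 = 0
  col t2: 0·2 + 2·0 + 3·0 + 0·-4 = 0
  col t3: 0·2 + 2·0 + 3·0 + 0·-1 = 0
  col t4: 0·1 + 2·0 + 3·0 + 0·4 + 0·-2 = 0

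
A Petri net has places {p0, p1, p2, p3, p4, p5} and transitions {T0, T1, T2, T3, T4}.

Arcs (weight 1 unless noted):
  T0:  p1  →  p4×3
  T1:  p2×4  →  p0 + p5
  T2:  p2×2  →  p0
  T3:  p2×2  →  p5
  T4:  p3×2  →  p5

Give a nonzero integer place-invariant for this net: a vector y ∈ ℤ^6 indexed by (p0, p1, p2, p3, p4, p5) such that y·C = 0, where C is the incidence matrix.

y = (p0:0, p1:3, p2:0, p3:0, p4:1, p5:0)

Incidence matrix C (rows=places, cols=transitions):
       T0   T1   T2   T3   T4
   p0   0    1    1    0    0
   p1  -1    0    0    0    0
   p2   0   -4   -2   -2    0
   p3   0    0    0    0   -2
   p4   3    0    0    0    0
   p5   0    1    0    1    1

Candidate y = [0, 3, 0, 0, 1, 0]; check y·C column-wise:
  col T0: 3·-1 + 1·3 = 0
  col T1: 0·1 + 3·0 + 0·-4 + 1·0 + 0·1 = 0
  col T2: 0·1 + 3·0 + 0·-2 + 1·0 = 0
  col T3: 3·0 + 0·-2 + 1·0 + 0·1 = 0
  col T4: 3·0 + 0·-2 + 1·0 + 0·1 = 0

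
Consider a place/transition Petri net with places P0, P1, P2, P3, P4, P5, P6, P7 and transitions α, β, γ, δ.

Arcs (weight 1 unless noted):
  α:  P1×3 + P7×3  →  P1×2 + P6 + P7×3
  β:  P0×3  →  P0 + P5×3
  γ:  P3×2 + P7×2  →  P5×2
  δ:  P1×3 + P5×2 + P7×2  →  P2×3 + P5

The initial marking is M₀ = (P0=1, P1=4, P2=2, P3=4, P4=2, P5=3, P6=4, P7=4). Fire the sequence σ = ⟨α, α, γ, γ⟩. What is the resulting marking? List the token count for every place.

step 1: fire α:  (P0=1, P1=4, P2=2, P3=4, P4=2, P5=3, P6=4, P7=4) → (P0=1, P1=3, P2=2, P3=4, P4=2, P5=3, P6=5, P7=4)
step 2: fire α:  (P0=1, P1=3, P2=2, P3=4, P4=2, P5=3, P6=5, P7=4) → (P0=1, P1=2, P2=2, P3=4, P4=2, P5=3, P6=6, P7=4)
step 3: fire γ:  (P0=1, P1=2, P2=2, P3=4, P4=2, P5=3, P6=6, P7=4) → (P0=1, P1=2, P2=2, P3=2, P4=2, P5=5, P6=6, P7=2)
step 4: fire γ:  (P0=1, P1=2, P2=2, P3=2, P4=2, P5=5, P6=6, P7=2) → (P0=1, P1=2, P2=2, P3=0, P4=2, P5=7, P6=6, P7=0)

(P0=1, P1=2, P2=2, P3=0, P4=2, P5=7, P6=6, P7=0)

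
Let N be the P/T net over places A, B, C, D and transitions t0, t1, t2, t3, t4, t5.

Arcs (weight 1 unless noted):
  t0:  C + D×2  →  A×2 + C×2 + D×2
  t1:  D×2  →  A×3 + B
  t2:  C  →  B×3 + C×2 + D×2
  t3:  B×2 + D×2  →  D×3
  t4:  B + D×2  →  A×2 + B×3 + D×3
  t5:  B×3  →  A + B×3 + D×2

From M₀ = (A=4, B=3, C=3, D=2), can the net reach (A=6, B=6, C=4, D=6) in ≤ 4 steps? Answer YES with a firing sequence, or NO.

YES — reachable via ⟨t2, t3, t4⟩ (3 firings)

step 1: fire t2:  (A=4, B=3, C=3, D=2) → (A=4, B=6, C=4, D=4)
step 2: fire t3:  (A=4, B=6, C=4, D=4) → (A=4, B=4, C=4, D=5)
step 3: fire t4:  (A=4, B=4, C=4, D=5) → (A=6, B=6, C=4, D=6)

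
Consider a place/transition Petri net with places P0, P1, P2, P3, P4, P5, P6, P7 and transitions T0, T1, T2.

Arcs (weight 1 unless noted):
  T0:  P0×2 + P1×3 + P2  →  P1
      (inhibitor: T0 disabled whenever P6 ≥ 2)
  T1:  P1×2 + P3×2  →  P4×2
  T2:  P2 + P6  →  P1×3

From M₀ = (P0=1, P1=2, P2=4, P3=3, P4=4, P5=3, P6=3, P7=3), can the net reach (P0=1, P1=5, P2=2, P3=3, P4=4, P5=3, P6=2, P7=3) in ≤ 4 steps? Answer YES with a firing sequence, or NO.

depth 0: 1 marking
depth 1: 3 markings reached so far
depth 2: 5 markings reached so far
depth 3: 7 markings reached so far
depth 4: 8 markings reached so far
target is not among the 8 markings reachable within 4 steps

NO — not reachable within 4 firings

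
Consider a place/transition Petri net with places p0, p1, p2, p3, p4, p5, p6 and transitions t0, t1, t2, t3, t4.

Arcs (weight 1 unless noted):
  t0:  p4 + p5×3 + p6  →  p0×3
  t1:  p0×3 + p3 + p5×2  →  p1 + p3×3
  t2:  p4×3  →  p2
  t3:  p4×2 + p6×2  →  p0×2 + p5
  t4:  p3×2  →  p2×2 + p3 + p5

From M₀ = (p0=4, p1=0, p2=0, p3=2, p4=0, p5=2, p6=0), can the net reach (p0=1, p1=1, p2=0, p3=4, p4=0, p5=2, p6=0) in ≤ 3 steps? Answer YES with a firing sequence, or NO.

NO — not reachable within 3 firings

depth 0: 1 marking
depth 1: 3 markings reached so far
depth 2: 4 markings reached so far
depth 3: 5 markings reached so far
target is not among the 5 markings reachable within 3 steps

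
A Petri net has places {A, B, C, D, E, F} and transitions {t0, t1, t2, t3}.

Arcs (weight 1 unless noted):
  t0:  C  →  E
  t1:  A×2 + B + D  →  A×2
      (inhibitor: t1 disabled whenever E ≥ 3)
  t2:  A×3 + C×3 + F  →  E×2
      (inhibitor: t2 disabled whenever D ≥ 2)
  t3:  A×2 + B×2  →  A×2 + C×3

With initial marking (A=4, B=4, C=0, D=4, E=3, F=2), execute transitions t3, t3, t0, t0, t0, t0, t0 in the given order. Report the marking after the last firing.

(A=4, B=0, C=1, D=4, E=8, F=2)

step 1: fire t3:  (A=4, B=4, C=0, D=4, E=3, F=2) → (A=4, B=2, C=3, D=4, E=3, F=2)
step 2: fire t3:  (A=4, B=2, C=3, D=4, E=3, F=2) → (A=4, B=0, C=6, D=4, E=3, F=2)
step 3: fire t0:  (A=4, B=0, C=6, D=4, E=3, F=2) → (A=4, B=0, C=5, D=4, E=4, F=2)
step 4: fire t0:  (A=4, B=0, C=5, D=4, E=4, F=2) → (A=4, B=0, C=4, D=4, E=5, F=2)
step 5: fire t0:  (A=4, B=0, C=4, D=4, E=5, F=2) → (A=4, B=0, C=3, D=4, E=6, F=2)
step 6: fire t0:  (A=4, B=0, C=3, D=4, E=6, F=2) → (A=4, B=0, C=2, D=4, E=7, F=2)
step 7: fire t0:  (A=4, B=0, C=2, D=4, E=7, F=2) → (A=4, B=0, C=1, D=4, E=8, F=2)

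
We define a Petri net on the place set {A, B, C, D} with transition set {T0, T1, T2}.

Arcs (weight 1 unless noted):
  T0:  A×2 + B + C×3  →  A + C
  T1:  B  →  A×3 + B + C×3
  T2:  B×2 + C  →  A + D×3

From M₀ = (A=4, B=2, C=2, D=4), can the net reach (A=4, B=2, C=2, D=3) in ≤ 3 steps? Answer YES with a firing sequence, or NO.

NO — not reachable within 3 firings

depth 0: 1 marking
depth 1: 3 markings reached so far
depth 2: 6 markings reached so far
depth 3: 10 markings reached so far
target is not among the 10 markings reachable within 3 steps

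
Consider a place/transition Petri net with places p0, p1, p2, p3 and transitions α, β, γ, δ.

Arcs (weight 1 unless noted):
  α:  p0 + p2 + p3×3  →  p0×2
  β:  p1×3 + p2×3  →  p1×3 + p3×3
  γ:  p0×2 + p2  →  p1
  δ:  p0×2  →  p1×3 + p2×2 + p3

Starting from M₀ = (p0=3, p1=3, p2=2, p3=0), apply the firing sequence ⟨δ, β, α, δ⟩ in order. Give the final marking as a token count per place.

(p0=0, p1=9, p2=2, p3=2)

step 1: fire δ:  (p0=3, p1=3, p2=2, p3=0) → (p0=1, p1=6, p2=4, p3=1)
step 2: fire β:  (p0=1, p1=6, p2=4, p3=1) → (p0=1, p1=6, p2=1, p3=4)
step 3: fire α:  (p0=1, p1=6, p2=1, p3=4) → (p0=2, p1=6, p2=0, p3=1)
step 4: fire δ:  (p0=2, p1=6, p2=0, p3=1) → (p0=0, p1=9, p2=2, p3=2)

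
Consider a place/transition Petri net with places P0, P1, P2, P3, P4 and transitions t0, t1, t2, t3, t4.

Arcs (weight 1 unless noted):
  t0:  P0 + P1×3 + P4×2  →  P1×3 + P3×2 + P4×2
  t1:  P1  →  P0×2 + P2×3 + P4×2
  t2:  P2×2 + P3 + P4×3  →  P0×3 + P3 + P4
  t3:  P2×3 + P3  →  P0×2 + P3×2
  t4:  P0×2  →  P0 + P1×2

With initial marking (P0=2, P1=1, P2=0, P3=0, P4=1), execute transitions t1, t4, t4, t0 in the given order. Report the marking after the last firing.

(P0=1, P1=4, P2=3, P3=2, P4=3)

step 1: fire t1:  (P0=2, P1=1, P2=0, P3=0, P4=1) → (P0=4, P1=0, P2=3, P3=0, P4=3)
step 2: fire t4:  (P0=4, P1=0, P2=3, P3=0, P4=3) → (P0=3, P1=2, P2=3, P3=0, P4=3)
step 3: fire t4:  (P0=3, P1=2, P2=3, P3=0, P4=3) → (P0=2, P1=4, P2=3, P3=0, P4=3)
step 4: fire t0:  (P0=2, P1=4, P2=3, P3=0, P4=3) → (P0=1, P1=4, P2=3, P3=2, P4=3)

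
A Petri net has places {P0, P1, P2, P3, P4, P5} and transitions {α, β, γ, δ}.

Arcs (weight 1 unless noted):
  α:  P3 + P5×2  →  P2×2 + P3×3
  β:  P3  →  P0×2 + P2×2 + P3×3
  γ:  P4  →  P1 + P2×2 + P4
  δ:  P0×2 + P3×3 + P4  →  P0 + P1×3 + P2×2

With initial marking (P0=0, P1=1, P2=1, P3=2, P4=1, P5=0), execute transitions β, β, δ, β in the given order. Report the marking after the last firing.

(P0=5, P1=4, P2=9, P3=5, P4=0, P5=0)

step 1: fire β:  (P0=0, P1=1, P2=1, P3=2, P4=1, P5=0) → (P0=2, P1=1, P2=3, P3=4, P4=1, P5=0)
step 2: fire β:  (P0=2, P1=1, P2=3, P3=4, P4=1, P5=0) → (P0=4, P1=1, P2=5, P3=6, P4=1, P5=0)
step 3: fire δ:  (P0=4, P1=1, P2=5, P3=6, P4=1, P5=0) → (P0=3, P1=4, P2=7, P3=3, P4=0, P5=0)
step 4: fire β:  (P0=3, P1=4, P2=7, P3=3, P4=0, P5=0) → (P0=5, P1=4, P2=9, P3=5, P4=0, P5=0)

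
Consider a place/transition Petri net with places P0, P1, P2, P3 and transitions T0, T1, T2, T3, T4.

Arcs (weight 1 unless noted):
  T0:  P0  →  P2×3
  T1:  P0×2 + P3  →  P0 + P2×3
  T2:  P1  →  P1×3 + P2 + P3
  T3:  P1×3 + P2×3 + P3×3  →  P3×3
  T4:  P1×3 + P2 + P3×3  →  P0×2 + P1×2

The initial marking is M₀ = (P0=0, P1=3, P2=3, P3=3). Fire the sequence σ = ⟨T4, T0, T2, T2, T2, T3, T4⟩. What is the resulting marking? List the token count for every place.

(P0=3, P1=4, P2=4, P3=0)

step 1: fire T4:  (P0=0, P1=3, P2=3, P3=3) → (P0=2, P1=2, P2=2, P3=0)
step 2: fire T0:  (P0=2, P1=2, P2=2, P3=0) → (P0=1, P1=2, P2=5, P3=0)
step 3: fire T2:  (P0=1, P1=2, P2=5, P3=0) → (P0=1, P1=4, P2=6, P3=1)
step 4: fire T2:  (P0=1, P1=4, P2=6, P3=1) → (P0=1, P1=6, P2=7, P3=2)
step 5: fire T2:  (P0=1, P1=6, P2=7, P3=2) → (P0=1, P1=8, P2=8, P3=3)
step 6: fire T3:  (P0=1, P1=8, P2=8, P3=3) → (P0=1, P1=5, P2=5, P3=3)
step 7: fire T4:  (P0=1, P1=5, P2=5, P3=3) → (P0=3, P1=4, P2=4, P3=0)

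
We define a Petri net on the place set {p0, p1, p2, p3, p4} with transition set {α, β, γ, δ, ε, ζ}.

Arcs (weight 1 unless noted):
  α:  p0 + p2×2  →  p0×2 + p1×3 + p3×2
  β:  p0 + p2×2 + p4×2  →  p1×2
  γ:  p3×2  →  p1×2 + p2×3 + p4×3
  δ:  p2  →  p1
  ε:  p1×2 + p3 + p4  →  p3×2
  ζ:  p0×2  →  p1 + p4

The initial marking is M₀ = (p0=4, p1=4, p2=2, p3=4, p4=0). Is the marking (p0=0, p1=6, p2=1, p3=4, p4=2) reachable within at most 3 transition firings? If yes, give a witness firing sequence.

NO — not reachable within 3 firings

depth 0: 1 marking
depth 1: 5 markings reached so far
depth 2: 16 markings reached so far
depth 3: 41 markings reached so far
target is not among the 41 markings reachable within 3 steps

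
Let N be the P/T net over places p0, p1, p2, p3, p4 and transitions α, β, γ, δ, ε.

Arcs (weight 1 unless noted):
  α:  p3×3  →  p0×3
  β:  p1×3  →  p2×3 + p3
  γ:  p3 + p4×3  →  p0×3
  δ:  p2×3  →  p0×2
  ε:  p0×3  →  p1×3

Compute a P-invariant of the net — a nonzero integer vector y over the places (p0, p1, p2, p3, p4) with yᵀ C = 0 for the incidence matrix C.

y = (p0:3, p1:3, p2:2, p3:3, p4:2)

Incidence matrix C (rows=places, cols=transitions):
        α    β    γ    δ    ε
   p0   3    0    3    2   -3
   p1   0   -3    0    0    3
   p2   0    3    0   -3    0
   p3  -3    1   -1    0    0
   p4   0    0   -3    0    0

Candidate y = [3, 3, 2, 3, 2]; check y·C column-wise:
  col α: 3·3 + 3·0 + 2·0 + 3·-3 + 2·0 = 0
  col β: 3·0 + 3·-3 + 2·3 + 3·1 + 2·0 = 0
  col γ: 3·3 + 3·0 + 2·0 + 3·-1 + 2·-3 = 0
  col δ: 3·2 + 3·0 + 2·-3 + 3·0 + 2·0 = 0
  col ε: 3·-3 + 3·3 + 2·0 + 3·0 + 2·0 = 0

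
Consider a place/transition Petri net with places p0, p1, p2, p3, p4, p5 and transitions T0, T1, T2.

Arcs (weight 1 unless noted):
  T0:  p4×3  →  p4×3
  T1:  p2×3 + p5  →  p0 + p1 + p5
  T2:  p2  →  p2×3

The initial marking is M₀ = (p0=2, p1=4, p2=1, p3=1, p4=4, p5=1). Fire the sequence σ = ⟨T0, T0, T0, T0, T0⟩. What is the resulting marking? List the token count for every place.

step 1: fire T0:  (p0=2, p1=4, p2=1, p3=1, p4=4, p5=1) → (p0=2, p1=4, p2=1, p3=1, p4=4, p5=1)
step 2: fire T0:  (p0=2, p1=4, p2=1, p3=1, p4=4, p5=1) → (p0=2, p1=4, p2=1, p3=1, p4=4, p5=1)
step 3: fire T0:  (p0=2, p1=4, p2=1, p3=1, p4=4, p5=1) → (p0=2, p1=4, p2=1, p3=1, p4=4, p5=1)
step 4: fire T0:  (p0=2, p1=4, p2=1, p3=1, p4=4, p5=1) → (p0=2, p1=4, p2=1, p3=1, p4=4, p5=1)
step 5: fire T0:  (p0=2, p1=4, p2=1, p3=1, p4=4, p5=1) → (p0=2, p1=4, p2=1, p3=1, p4=4, p5=1)

(p0=2, p1=4, p2=1, p3=1, p4=4, p5=1)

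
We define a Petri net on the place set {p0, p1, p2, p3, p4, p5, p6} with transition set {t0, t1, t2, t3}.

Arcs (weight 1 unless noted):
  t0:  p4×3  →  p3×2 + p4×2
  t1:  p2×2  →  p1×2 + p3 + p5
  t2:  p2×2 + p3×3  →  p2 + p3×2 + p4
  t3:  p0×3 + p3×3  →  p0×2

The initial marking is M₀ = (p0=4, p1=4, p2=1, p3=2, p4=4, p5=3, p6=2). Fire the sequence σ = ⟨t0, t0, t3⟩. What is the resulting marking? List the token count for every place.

(p0=3, p1=4, p2=1, p3=3, p4=2, p5=3, p6=2)

step 1: fire t0:  (p0=4, p1=4, p2=1, p3=2, p4=4, p5=3, p6=2) → (p0=4, p1=4, p2=1, p3=4, p4=3, p5=3, p6=2)
step 2: fire t0:  (p0=4, p1=4, p2=1, p3=4, p4=3, p5=3, p6=2) → (p0=4, p1=4, p2=1, p3=6, p4=2, p5=3, p6=2)
step 3: fire t3:  (p0=4, p1=4, p2=1, p3=6, p4=2, p5=3, p6=2) → (p0=3, p1=4, p2=1, p3=3, p4=2, p5=3, p6=2)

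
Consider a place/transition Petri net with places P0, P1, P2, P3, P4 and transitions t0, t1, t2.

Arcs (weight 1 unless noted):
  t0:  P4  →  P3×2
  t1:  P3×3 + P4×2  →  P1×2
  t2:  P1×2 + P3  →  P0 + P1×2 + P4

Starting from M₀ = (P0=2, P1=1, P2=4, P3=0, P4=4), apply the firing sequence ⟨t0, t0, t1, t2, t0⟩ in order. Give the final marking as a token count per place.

(P0=3, P1=3, P2=4, P3=2, P4=0)

step 1: fire t0:  (P0=2, P1=1, P2=4, P3=0, P4=4) → (P0=2, P1=1, P2=4, P3=2, P4=3)
step 2: fire t0:  (P0=2, P1=1, P2=4, P3=2, P4=3) → (P0=2, P1=1, P2=4, P3=4, P4=2)
step 3: fire t1:  (P0=2, P1=1, P2=4, P3=4, P4=2) → (P0=2, P1=3, P2=4, P3=1, P4=0)
step 4: fire t2:  (P0=2, P1=3, P2=4, P3=1, P4=0) → (P0=3, P1=3, P2=4, P3=0, P4=1)
step 5: fire t0:  (P0=3, P1=3, P2=4, P3=0, P4=1) → (P0=3, P1=3, P2=4, P3=2, P4=0)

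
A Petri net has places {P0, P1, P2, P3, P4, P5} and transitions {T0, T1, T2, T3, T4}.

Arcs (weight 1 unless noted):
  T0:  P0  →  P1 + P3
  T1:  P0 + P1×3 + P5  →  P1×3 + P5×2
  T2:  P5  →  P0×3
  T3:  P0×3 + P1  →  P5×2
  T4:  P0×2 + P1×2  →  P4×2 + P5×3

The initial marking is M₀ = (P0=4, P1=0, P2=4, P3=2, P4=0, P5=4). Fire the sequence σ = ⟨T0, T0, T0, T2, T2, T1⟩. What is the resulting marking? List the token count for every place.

step 1: fire T0:  (P0=4, P1=0, P2=4, P3=2, P4=0, P5=4) → (P0=3, P1=1, P2=4, P3=3, P4=0, P5=4)
step 2: fire T0:  (P0=3, P1=1, P2=4, P3=3, P4=0, P5=4) → (P0=2, P1=2, P2=4, P3=4, P4=0, P5=4)
step 3: fire T0:  (P0=2, P1=2, P2=4, P3=4, P4=0, P5=4) → (P0=1, P1=3, P2=4, P3=5, P4=0, P5=4)
step 4: fire T2:  (P0=1, P1=3, P2=4, P3=5, P4=0, P5=4) → (P0=4, P1=3, P2=4, P3=5, P4=0, P5=3)
step 5: fire T2:  (P0=4, P1=3, P2=4, P3=5, P4=0, P5=3) → (P0=7, P1=3, P2=4, P3=5, P4=0, P5=2)
step 6: fire T1:  (P0=7, P1=3, P2=4, P3=5, P4=0, P5=2) → (P0=6, P1=3, P2=4, P3=5, P4=0, P5=3)

(P0=6, P1=3, P2=4, P3=5, P4=0, P5=3)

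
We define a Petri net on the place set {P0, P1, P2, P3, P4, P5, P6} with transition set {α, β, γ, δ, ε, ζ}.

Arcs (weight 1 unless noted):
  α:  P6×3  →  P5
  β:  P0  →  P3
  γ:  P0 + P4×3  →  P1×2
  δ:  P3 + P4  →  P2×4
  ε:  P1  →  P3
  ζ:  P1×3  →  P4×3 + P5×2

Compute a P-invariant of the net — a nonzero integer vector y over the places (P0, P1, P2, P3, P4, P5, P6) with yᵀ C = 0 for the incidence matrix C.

Incidence matrix C (rows=places, cols=transitions):
        α    β    γ    δ    ε    ζ
   P0   0   -1   -1    0    0    0
   P1   0    0    2    0   -1   -3
   P2   0    0    0    4    0    0
   P3   0    1    0   -1    1    0
   P4   0    0   -3   -1    0    3
   P5   1    0    0    0    0    2
   P6  -3    0    0    0    0    0

Candidate y = [3, 3, 1, 3, 1, 3, 1]; check y·C column-wise:
  col α: 3·0 + 3·0 + 1·0 + 3·0 + 1·0 + 3·1 + 1·-3 = 0
  col β: 3·-1 + 3·0 + 1·0 + 3·1 + 1·0 + 3·0 + 1·0 = 0
  col γ: 3·-1 + 3·2 + 1·0 + 3·0 + 1·-3 + 3·0 + 1·0 = 0
  col δ: 3·0 + 3·0 + 1·4 + 3·-1 + 1·-1 + 3·0 + 1·0 = 0
  col ε: 3·0 + 3·-1 + 1·0 + 3·1 + 1·0 + 3·0 + 1·0 = 0
  col ζ: 3·0 + 3·-3 + 1·0 + 3·0 + 1·3 + 3·2 + 1·0 = 0

y = (P0:3, P1:3, P2:1, P3:3, P4:1, P5:3, P6:1)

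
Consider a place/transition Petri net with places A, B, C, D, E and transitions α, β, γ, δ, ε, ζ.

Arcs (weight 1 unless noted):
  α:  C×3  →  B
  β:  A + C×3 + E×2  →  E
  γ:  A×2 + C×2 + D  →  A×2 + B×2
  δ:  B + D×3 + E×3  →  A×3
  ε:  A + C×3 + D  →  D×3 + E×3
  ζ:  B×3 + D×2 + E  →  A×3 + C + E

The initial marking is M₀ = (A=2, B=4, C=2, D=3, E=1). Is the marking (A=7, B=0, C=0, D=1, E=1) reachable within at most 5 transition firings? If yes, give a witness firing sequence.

depth 0: 1 marking
depth 1: 3 markings reached so far
depth 2: 6 markings reached so far
depth 3: 7 markings reached so far
depth 4: 7 markings reached so far
(frontier empty at depth 4; search complete)
target is not among the 7 markings reachable within 5 steps

NO — not reachable within 5 firings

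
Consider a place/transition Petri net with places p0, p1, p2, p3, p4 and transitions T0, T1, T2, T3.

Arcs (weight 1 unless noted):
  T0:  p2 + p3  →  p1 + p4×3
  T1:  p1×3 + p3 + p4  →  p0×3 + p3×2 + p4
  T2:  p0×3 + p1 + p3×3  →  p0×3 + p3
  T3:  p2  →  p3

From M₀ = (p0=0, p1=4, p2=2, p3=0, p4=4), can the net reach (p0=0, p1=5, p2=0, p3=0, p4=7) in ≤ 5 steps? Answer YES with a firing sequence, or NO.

step 1: fire T3:  (p0=0, p1=4, p2=2, p3=0, p4=4) → (p0=0, p1=4, p2=1, p3=1, p4=4)
step 2: fire T0:  (p0=0, p1=4, p2=1, p3=1, p4=4) → (p0=0, p1=5, p2=0, p3=0, p4=7)

YES — reachable via ⟨T3, T0⟩ (2 firings)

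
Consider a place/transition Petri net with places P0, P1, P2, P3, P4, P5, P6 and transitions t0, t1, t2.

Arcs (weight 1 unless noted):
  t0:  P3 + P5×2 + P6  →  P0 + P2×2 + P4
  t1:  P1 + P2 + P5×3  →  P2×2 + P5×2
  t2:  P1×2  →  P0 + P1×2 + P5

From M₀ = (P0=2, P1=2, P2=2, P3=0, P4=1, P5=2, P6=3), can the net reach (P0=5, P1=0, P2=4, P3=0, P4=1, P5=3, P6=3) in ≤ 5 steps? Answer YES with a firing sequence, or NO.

YES — reachable via ⟨t2, t2, t2, t1, t1⟩ (5 firings)

step 1: fire t2:  (P0=2, P1=2, P2=2, P3=0, P4=1, P5=2, P6=3) → (P0=3, P1=2, P2=2, P3=0, P4=1, P5=3, P6=3)
step 2: fire t2:  (P0=3, P1=2, P2=2, P3=0, P4=1, P5=3, P6=3) → (P0=4, P1=2, P2=2, P3=0, P4=1, P5=4, P6=3)
step 3: fire t2:  (P0=4, P1=2, P2=2, P3=0, P4=1, P5=4, P6=3) → (P0=5, P1=2, P2=2, P3=0, P4=1, P5=5, P6=3)
step 4: fire t1:  (P0=5, P1=2, P2=2, P3=0, P4=1, P5=5, P6=3) → (P0=5, P1=1, P2=3, P3=0, P4=1, P5=4, P6=3)
step 5: fire t1:  (P0=5, P1=1, P2=3, P3=0, P4=1, P5=4, P6=3) → (P0=5, P1=0, P2=4, P3=0, P4=1, P5=3, P6=3)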